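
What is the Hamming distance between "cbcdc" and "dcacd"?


Comparing "cbcdc" and "dcacd" position by position:
  Position 0: 'c' vs 'd' => differ
  Position 1: 'b' vs 'c' => differ
  Position 2: 'c' vs 'a' => differ
  Position 3: 'd' vs 'c' => differ
  Position 4: 'c' vs 'd' => differ
Total differences (Hamming distance): 5

5


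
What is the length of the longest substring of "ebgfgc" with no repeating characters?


Input: "ebgfgc"
Sliding window (track last position of each char):
  Position 0 ('e'): window [0,0] length 1 -- new best
  Position 1 ('b'): window [0,1] length 2 -- new best
  Position 2 ('g'): window [0,2] length 3 -- new best
  Position 3 ('f'): window [0,3] length 4 -- new best
  Position 4 ('g'): repeat (last at 2), move window start to 3
  Position 4 ('g'): window [3,4] length 2
  Position 5 ('c'): window [3,5] length 3
Longest substring with no repeats: "ebgf" with length 4

4


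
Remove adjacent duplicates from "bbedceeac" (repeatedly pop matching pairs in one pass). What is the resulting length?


Input: bbedceeac
Stack-based adjacent duplicate removal:
  Read 'b': push. Stack: b
  Read 'b': matches stack top 'b' => pop. Stack: (empty)
  Read 'e': push. Stack: e
  Read 'd': push. Stack: ed
  Read 'c': push. Stack: edc
  Read 'e': push. Stack: edce
  Read 'e': matches stack top 'e' => pop. Stack: edc
  Read 'a': push. Stack: edca
  Read 'c': push. Stack: edcac
Final stack: "edcac" (length 5)

5


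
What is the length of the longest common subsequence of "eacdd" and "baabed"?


LCS of "eacdd" and "baabed"
DP table:
           b    a    a    b    e    d
      0    0    0    0    0    0    0
  e   0    0    0    0    0    1    1
  a   0    0    1    1    1    1    1
  c   0    0    1    1    1    1    1
  d   0    0    1    1    1    1    2
  d   0    0    1    1    1    1    2
LCS length = dp[5][6] = 2

2


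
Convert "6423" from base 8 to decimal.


Input: "6423" in base 8
Positional expansion:
  Digit '6' (value 6) x 8^3 = 3072
  Digit '4' (value 4) x 8^2 = 256
  Digit '2' (value 2) x 8^1 = 16
  Digit '3' (value 3) x 8^0 = 3
Sum = 3347

3347


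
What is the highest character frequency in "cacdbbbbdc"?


Input: cacdbbbbdc
Character counts:
  'a': 1
  'b': 4
  'c': 3
  'd': 2
Maximum frequency: 4

4


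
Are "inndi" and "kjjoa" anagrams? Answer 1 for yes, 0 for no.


Strings: "inndi", "kjjoa"
Sorted first:  diinn
Sorted second: ajjko
Differ at position 0: 'd' vs 'a' => not anagrams

0


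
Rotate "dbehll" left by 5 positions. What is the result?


Input: "dbehll", rotate left by 5
First 5 characters: "dbehl"
Remaining characters: "l"
Concatenate remaining + first: "l" + "dbehl" = "ldbehl"

ldbehl


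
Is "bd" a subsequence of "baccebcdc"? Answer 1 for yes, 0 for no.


Check if "bd" is a subsequence of "baccebcdc"
Greedy scan:
  Position 0 ('b'): matches sub[0] = 'b'
  Position 1 ('a'): no match needed
  Position 2 ('c'): no match needed
  Position 3 ('c'): no match needed
  Position 4 ('e'): no match needed
  Position 5 ('b'): no match needed
  Position 6 ('c'): no match needed
  Position 7 ('d'): matches sub[1] = 'd'
  Position 8 ('c'): no match needed
All 2 characters matched => is a subsequence

1


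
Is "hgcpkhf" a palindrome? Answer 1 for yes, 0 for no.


Input: hgcpkhf
Reversed: fhkpcgh
  Compare pos 0 ('h') with pos 6 ('f'): MISMATCH
  Compare pos 1 ('g') with pos 5 ('h'): MISMATCH
  Compare pos 2 ('c') with pos 4 ('k'): MISMATCH
Result: not a palindrome

0


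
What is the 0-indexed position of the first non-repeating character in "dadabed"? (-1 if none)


Input: dadabed
Character frequencies:
  'a': 2
  'b': 1
  'd': 3
  'e': 1
Scanning left to right for freq == 1:
  Position 0 ('d'): freq=3, skip
  Position 1 ('a'): freq=2, skip
  Position 2 ('d'): freq=3, skip
  Position 3 ('a'): freq=2, skip
  Position 4 ('b'): unique! => answer = 4

4


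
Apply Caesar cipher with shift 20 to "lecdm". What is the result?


Caesar cipher: shift "lecdm" by 20
  'l' (pos 11) + 20 = pos 5 = 'f'
  'e' (pos 4) + 20 = pos 24 = 'y'
  'c' (pos 2) + 20 = pos 22 = 'w'
  'd' (pos 3) + 20 = pos 23 = 'x'
  'm' (pos 12) + 20 = pos 6 = 'g'
Result: fywxg

fywxg


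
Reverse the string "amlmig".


Input: amlmig
Reading characters right to left:
  Position 5: 'g'
  Position 4: 'i'
  Position 3: 'm'
  Position 2: 'l'
  Position 1: 'm'
  Position 0: 'a'
Reversed: gimlma

gimlma


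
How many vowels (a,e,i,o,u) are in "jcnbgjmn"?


Input: jcnbgjmn
Checking each character:
  'j' at position 0: consonant
  'c' at position 1: consonant
  'n' at position 2: consonant
  'b' at position 3: consonant
  'g' at position 4: consonant
  'j' at position 5: consonant
  'm' at position 6: consonant
  'n' at position 7: consonant
Total vowels: 0

0


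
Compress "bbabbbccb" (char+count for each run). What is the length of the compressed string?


Input: bbabbbccb
Runs:
  'b' x 2 => "b2"
  'a' x 1 => "a1"
  'b' x 3 => "b3"
  'c' x 2 => "c2"
  'b' x 1 => "b1"
Compressed: "b2a1b3c2b1"
Compressed length: 10

10


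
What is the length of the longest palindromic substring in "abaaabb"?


Input: "abaaabb"
Checking substrings for palindromes:
  [1:6] "baaab" (len 5) => palindrome
  [0:3] "aba" (len 3) => palindrome
  [2:5] "aaa" (len 3) => palindrome
  [2:4] "aa" (len 2) => palindrome
  [3:5] "aa" (len 2) => palindrome
  [5:7] "bb" (len 2) => palindrome
Longest palindromic substring: "baaab" with length 5

5


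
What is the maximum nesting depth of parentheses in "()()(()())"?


Input: "()()(()())"
Tracking depth:
  Position 0 '(': depth becomes 1
  Position 1 ')': depth becomes 0
  Position 2 '(': depth becomes 1
  Position 3 ')': depth becomes 0
  Position 4 '(': depth becomes 1
  Position 5 '(': depth becomes 2
  Position 6 ')': depth becomes 1
  Position 7 '(': depth becomes 2
  Position 8 ')': depth becomes 1
  Position 9 ')': depth becomes 0
Maximum depth reached: 2

2


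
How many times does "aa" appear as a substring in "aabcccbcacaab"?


Searching for "aa" in "aabcccbcacaab"
Scanning each position:
  Position 0: "aa" => MATCH
  Position 1: "ab" => no
  Position 2: "bc" => no
  Position 3: "cc" => no
  Position 4: "cc" => no
  Position 5: "cb" => no
  Position 6: "bc" => no
  Position 7: "ca" => no
  Position 8: "ac" => no
  Position 9: "ca" => no
  Position 10: "aa" => MATCH
  Position 11: "ab" => no
Total occurrences: 2

2


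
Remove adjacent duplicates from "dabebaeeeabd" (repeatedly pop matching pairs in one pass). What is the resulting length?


Input: dabebaeeeabd
Stack-based adjacent duplicate removal:
  Read 'd': push. Stack: d
  Read 'a': push. Stack: da
  Read 'b': push. Stack: dab
  Read 'e': push. Stack: dabe
  Read 'b': push. Stack: dabeb
  Read 'a': push. Stack: dabeba
  Read 'e': push. Stack: dabebae
  Read 'e': matches stack top 'e' => pop. Stack: dabeba
  Read 'e': push. Stack: dabebae
  Read 'a': push. Stack: dabebaea
  Read 'b': push. Stack: dabebaeab
  Read 'd': push. Stack: dabebaeabd
Final stack: "dabebaeabd" (length 10)

10


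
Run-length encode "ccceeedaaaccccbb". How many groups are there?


Input: ccceeedaaaccccbb
Scanning for consecutive runs:
  Group 1: 'c' x 3 (positions 0-2)
  Group 2: 'e' x 3 (positions 3-5)
  Group 3: 'd' x 1 (positions 6-6)
  Group 4: 'a' x 3 (positions 7-9)
  Group 5: 'c' x 4 (positions 10-13)
  Group 6: 'b' x 2 (positions 14-15)
Total groups: 6

6


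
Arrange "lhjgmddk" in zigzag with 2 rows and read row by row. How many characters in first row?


Zigzag "lhjgmddk" into 2 rows:
Placing characters:
  'l' => row 0
  'h' => row 1
  'j' => row 0
  'g' => row 1
  'm' => row 0
  'd' => row 1
  'd' => row 0
  'k' => row 1
Rows:
  Row 0: "ljmd"
  Row 1: "hgdk"
First row length: 4

4


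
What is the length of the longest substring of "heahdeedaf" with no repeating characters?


Input: "heahdeedaf"
Sliding window (track last position of each char):
  Position 0 ('h'): window [0,0] length 1 -- new best
  Position 1 ('e'): window [0,1] length 2 -- new best
  Position 2 ('a'): window [0,2] length 3 -- new best
  Position 3 ('h'): repeat (last at 0), move window start to 1
  Position 3 ('h'): window [1,3] length 3
  Position 4 ('d'): window [1,4] length 4 -- new best
  Position 5 ('e'): repeat (last at 1), move window start to 2
  Position 5 ('e'): window [2,5] length 4
  Position 6 ('e'): repeat (last at 5), move window start to 6
  Position 6 ('e'): window [6,6] length 1
  Position 7 ('d'): window [6,7] length 2
  Position 8 ('a'): window [6,8] length 3
  Position 9 ('f'): window [6,9] length 4
Longest substring with no repeats: "eahd" with length 4

4


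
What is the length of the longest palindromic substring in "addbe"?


Input: "addbe"
Checking substrings for palindromes:
  [1:3] "dd" (len 2) => palindrome
Longest palindromic substring: "dd" with length 2

2


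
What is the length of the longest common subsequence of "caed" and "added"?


LCS of "caed" and "added"
DP table:
           a    d    d    e    d
      0    0    0    0    0    0
  c   0    0    0    0    0    0
  a   0    1    1    1    1    1
  e   0    1    1    1    2    2
  d   0    1    2    2    2    3
LCS length = dp[4][5] = 3

3


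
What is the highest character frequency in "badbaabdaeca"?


Input: badbaabdaeca
Character counts:
  'a': 5
  'b': 3
  'c': 1
  'd': 2
  'e': 1
Maximum frequency: 5

5


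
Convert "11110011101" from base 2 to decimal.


Input: "11110011101" in base 2
Positional expansion:
  Digit '1' (value 1) x 2^10 = 1024
  Digit '1' (value 1) x 2^9 = 512
  Digit '1' (value 1) x 2^8 = 256
  Digit '1' (value 1) x 2^7 = 128
  Digit '0' (value 0) x 2^6 = 0
  Digit '0' (value 0) x 2^5 = 0
  Digit '1' (value 1) x 2^4 = 16
  Digit '1' (value 1) x 2^3 = 8
  Digit '1' (value 1) x 2^2 = 4
  Digit '0' (value 0) x 2^1 = 0
  Digit '1' (value 1) x 2^0 = 1
Sum = 1949

1949


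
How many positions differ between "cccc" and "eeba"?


Comparing "cccc" and "eeba" position by position:
  Position 0: 'c' vs 'e' => DIFFER
  Position 1: 'c' vs 'e' => DIFFER
  Position 2: 'c' vs 'b' => DIFFER
  Position 3: 'c' vs 'a' => DIFFER
Positions that differ: 4

4


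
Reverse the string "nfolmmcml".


Input: nfolmmcml
Reading characters right to left:
  Position 8: 'l'
  Position 7: 'm'
  Position 6: 'c'
  Position 5: 'm'
  Position 4: 'm'
  Position 3: 'l'
  Position 2: 'o'
  Position 1: 'f'
  Position 0: 'n'
Reversed: lmcmmlofn

lmcmmlofn


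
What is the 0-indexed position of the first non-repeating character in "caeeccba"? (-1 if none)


Input: caeeccba
Character frequencies:
  'a': 2
  'b': 1
  'c': 3
  'e': 2
Scanning left to right for freq == 1:
  Position 0 ('c'): freq=3, skip
  Position 1 ('a'): freq=2, skip
  Position 2 ('e'): freq=2, skip
  Position 3 ('e'): freq=2, skip
  Position 4 ('c'): freq=3, skip
  Position 5 ('c'): freq=3, skip
  Position 6 ('b'): unique! => answer = 6

6


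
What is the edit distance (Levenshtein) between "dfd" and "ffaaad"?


Computing edit distance: "dfd" -> "ffaaad"
DP table:
           f    f    a    a    a    d
      0    1    2    3    4    5    6
  d   1    1    2    3    4    5    5
  f   2    1    1    2    3    4    5
  d   3    2    2    2    3    4    4
Edit distance = dp[3][6] = 4

4


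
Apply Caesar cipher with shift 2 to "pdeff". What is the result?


Caesar cipher: shift "pdeff" by 2
  'p' (pos 15) + 2 = pos 17 = 'r'
  'd' (pos 3) + 2 = pos 5 = 'f'
  'e' (pos 4) + 2 = pos 6 = 'g'
  'f' (pos 5) + 2 = pos 7 = 'h'
  'f' (pos 5) + 2 = pos 7 = 'h'
Result: rfghh

rfghh


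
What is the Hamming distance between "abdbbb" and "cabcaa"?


Comparing "abdbbb" and "cabcaa" position by position:
  Position 0: 'a' vs 'c' => differ
  Position 1: 'b' vs 'a' => differ
  Position 2: 'd' vs 'b' => differ
  Position 3: 'b' vs 'c' => differ
  Position 4: 'b' vs 'a' => differ
  Position 5: 'b' vs 'a' => differ
Total differences (Hamming distance): 6

6


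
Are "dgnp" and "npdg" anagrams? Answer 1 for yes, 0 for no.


Strings: "dgnp", "npdg"
Sorted first:  dgnp
Sorted second: dgnp
Sorted forms match => anagrams

1


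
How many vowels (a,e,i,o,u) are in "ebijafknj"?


Input: ebijafknj
Checking each character:
  'e' at position 0: vowel (running total: 1)
  'b' at position 1: consonant
  'i' at position 2: vowel (running total: 2)
  'j' at position 3: consonant
  'a' at position 4: vowel (running total: 3)
  'f' at position 5: consonant
  'k' at position 6: consonant
  'n' at position 7: consonant
  'j' at position 8: consonant
Total vowels: 3

3


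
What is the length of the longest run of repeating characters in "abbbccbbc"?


Input: "abbbccbbc"
Scanning for longest run:
  Position 1 ('b'): new char, reset run to 1
  Position 2 ('b'): continues run of 'b', length=2
  Position 3 ('b'): continues run of 'b', length=3
  Position 4 ('c'): new char, reset run to 1
  Position 5 ('c'): continues run of 'c', length=2
  Position 6 ('b'): new char, reset run to 1
  Position 7 ('b'): continues run of 'b', length=2
  Position 8 ('c'): new char, reset run to 1
Longest run: 'b' with length 3

3


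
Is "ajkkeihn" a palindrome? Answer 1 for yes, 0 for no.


Input: ajkkeihn
Reversed: nhiekkja
  Compare pos 0 ('a') with pos 7 ('n'): MISMATCH
  Compare pos 1 ('j') with pos 6 ('h'): MISMATCH
  Compare pos 2 ('k') with pos 5 ('i'): MISMATCH
  Compare pos 3 ('k') with pos 4 ('e'): MISMATCH
Result: not a palindrome

0


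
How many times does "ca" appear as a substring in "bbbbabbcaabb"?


Searching for "ca" in "bbbbabbcaabb"
Scanning each position:
  Position 0: "bb" => no
  Position 1: "bb" => no
  Position 2: "bb" => no
  Position 3: "ba" => no
  Position 4: "ab" => no
  Position 5: "bb" => no
  Position 6: "bc" => no
  Position 7: "ca" => MATCH
  Position 8: "aa" => no
  Position 9: "ab" => no
  Position 10: "bb" => no
Total occurrences: 1

1


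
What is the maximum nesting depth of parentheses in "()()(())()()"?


Input: "()()(())()()"
Tracking depth:
  Position 0 '(': depth becomes 1
  Position 1 ')': depth becomes 0
  Position 2 '(': depth becomes 1
  Position 3 ')': depth becomes 0
  Position 4 '(': depth becomes 1
  Position 5 '(': depth becomes 2
  Position 6 ')': depth becomes 1
  Position 7 ')': depth becomes 0
  Position 8 '(': depth becomes 1
  Position 9 ')': depth becomes 0
  Position 10 '(': depth becomes 1
  Position 11 ')': depth becomes 0
Maximum depth reached: 2

2


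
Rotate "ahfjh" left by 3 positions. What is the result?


Input: "ahfjh", rotate left by 3
First 3 characters: "ahf"
Remaining characters: "jh"
Concatenate remaining + first: "jh" + "ahf" = "jhahf"

jhahf


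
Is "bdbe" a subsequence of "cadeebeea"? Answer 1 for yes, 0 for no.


Check if "bdbe" is a subsequence of "cadeebeea"
Greedy scan:
  Position 0 ('c'): no match needed
  Position 1 ('a'): no match needed
  Position 2 ('d'): no match needed
  Position 3 ('e'): no match needed
  Position 4 ('e'): no match needed
  Position 5 ('b'): matches sub[0] = 'b'
  Position 6 ('e'): no match needed
  Position 7 ('e'): no match needed
  Position 8 ('a'): no match needed
Only matched 1/4 characters => not a subsequence

0


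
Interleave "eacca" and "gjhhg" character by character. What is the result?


Interleaving "eacca" and "gjhhg":
  Position 0: 'e' from first, 'g' from second => "eg"
  Position 1: 'a' from first, 'j' from second => "aj"
  Position 2: 'c' from first, 'h' from second => "ch"
  Position 3: 'c' from first, 'h' from second => "ch"
  Position 4: 'a' from first, 'g' from second => "ag"
Result: egajchchag

egajchchag


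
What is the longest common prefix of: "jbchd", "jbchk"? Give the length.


Words: jbchd, jbchk
  Position 0: all 'j' => match
  Position 1: all 'b' => match
  Position 2: all 'c' => match
  Position 3: all 'h' => match
  Position 4: ('d', 'k') => mismatch, stop
LCP = "jbch" (length 4)

4


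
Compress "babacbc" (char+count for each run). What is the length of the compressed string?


Input: babacbc
Runs:
  'b' x 1 => "b1"
  'a' x 1 => "a1"
  'b' x 1 => "b1"
  'a' x 1 => "a1"
  'c' x 1 => "c1"
  'b' x 1 => "b1"
  'c' x 1 => "c1"
Compressed: "b1a1b1a1c1b1c1"
Compressed length: 14

14


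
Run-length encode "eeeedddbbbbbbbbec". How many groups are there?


Input: eeeedddbbbbbbbbec
Scanning for consecutive runs:
  Group 1: 'e' x 4 (positions 0-3)
  Group 2: 'd' x 3 (positions 4-6)
  Group 3: 'b' x 8 (positions 7-14)
  Group 4: 'e' x 1 (positions 15-15)
  Group 5: 'c' x 1 (positions 16-16)
Total groups: 5

5


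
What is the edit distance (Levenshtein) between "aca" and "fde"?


Computing edit distance: "aca" -> "fde"
DP table:
           f    d    e
      0    1    2    3
  a   1    1    2    3
  c   2    2    2    3
  a   3    3    3    3
Edit distance = dp[3][3] = 3

3


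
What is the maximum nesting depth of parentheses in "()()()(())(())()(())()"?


Input: "()()()(())(())()(())()"
Tracking depth:
  Position 0 '(': depth becomes 1
  Position 1 ')': depth becomes 0
  Position 2 '(': depth becomes 1
  Position 3 ')': depth becomes 0
  Position 4 '(': depth becomes 1
  Position 5 ')': depth becomes 0
  Position 6 '(': depth becomes 1
  Position 7 '(': depth becomes 2
  Position 8 ')': depth becomes 1
  Position 9 ')': depth becomes 0
  Position 10 '(': depth becomes 1
  Position 11 '(': depth becomes 2
  Position 12 ')': depth becomes 1
  Position 13 ')': depth becomes 0
  Position 14 '(': depth becomes 1
  Position 15 ')': depth becomes 0
  Position 16 '(': depth becomes 1
  Position 17 '(': depth becomes 2
  Position 18 ')': depth becomes 1
  Position 19 ')': depth becomes 0
  Position 20 '(': depth becomes 1
  Position 21 ')': depth becomes 0
Maximum depth reached: 2

2


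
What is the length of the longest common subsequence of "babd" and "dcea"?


LCS of "babd" and "dcea"
DP table:
           d    c    e    a
      0    0    0    0    0
  b   0    0    0    0    0
  a   0    0    0    0    1
  b   0    0    0    0    1
  d   0    1    1    1    1
LCS length = dp[4][4] = 1

1


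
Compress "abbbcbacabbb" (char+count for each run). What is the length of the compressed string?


Input: abbbcbacabbb
Runs:
  'a' x 1 => "a1"
  'b' x 3 => "b3"
  'c' x 1 => "c1"
  'b' x 1 => "b1"
  'a' x 1 => "a1"
  'c' x 1 => "c1"
  'a' x 1 => "a1"
  'b' x 3 => "b3"
Compressed: "a1b3c1b1a1c1a1b3"
Compressed length: 16

16


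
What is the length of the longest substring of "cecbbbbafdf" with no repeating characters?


Input: "cecbbbbafdf"
Sliding window (track last position of each char):
  Position 0 ('c'): window [0,0] length 1 -- new best
  Position 1 ('e'): window [0,1] length 2 -- new best
  Position 2 ('c'): repeat (last at 0), move window start to 1
  Position 2 ('c'): window [1,2] length 2
  Position 3 ('b'): window [1,3] length 3 -- new best
  Position 4 ('b'): repeat (last at 3), move window start to 4
  Position 4 ('b'): window [4,4] length 1
  Position 5 ('b'): repeat (last at 4), move window start to 5
  Position 5 ('b'): window [5,5] length 1
  Position 6 ('b'): repeat (last at 5), move window start to 6
  Position 6 ('b'): window [6,6] length 1
  Position 7 ('a'): window [6,7] length 2
  Position 8 ('f'): window [6,8] length 3
  Position 9 ('d'): window [6,9] length 4 -- new best
  Position 10 ('f'): repeat (last at 8), move window start to 9
  Position 10 ('f'): window [9,10] length 2
Longest substring with no repeats: "bafd" with length 4

4


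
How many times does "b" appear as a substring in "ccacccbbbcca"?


Searching for "b" in "ccacccbbbcca"
Scanning each position:
  Position 0: "c" => no
  Position 1: "c" => no
  Position 2: "a" => no
  Position 3: "c" => no
  Position 4: "c" => no
  Position 5: "c" => no
  Position 6: "b" => MATCH
  Position 7: "b" => MATCH
  Position 8: "b" => MATCH
  Position 9: "c" => no
  Position 10: "c" => no
  Position 11: "a" => no
Total occurrences: 3

3


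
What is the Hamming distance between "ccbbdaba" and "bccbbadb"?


Comparing "ccbbdaba" and "bccbbadb" position by position:
  Position 0: 'c' vs 'b' => differ
  Position 1: 'c' vs 'c' => same
  Position 2: 'b' vs 'c' => differ
  Position 3: 'b' vs 'b' => same
  Position 4: 'd' vs 'b' => differ
  Position 5: 'a' vs 'a' => same
  Position 6: 'b' vs 'd' => differ
  Position 7: 'a' vs 'b' => differ
Total differences (Hamming distance): 5

5


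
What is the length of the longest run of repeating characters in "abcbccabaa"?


Input: "abcbccabaa"
Scanning for longest run:
  Position 1 ('b'): new char, reset run to 1
  Position 2 ('c'): new char, reset run to 1
  Position 3 ('b'): new char, reset run to 1
  Position 4 ('c'): new char, reset run to 1
  Position 5 ('c'): continues run of 'c', length=2
  Position 6 ('a'): new char, reset run to 1
  Position 7 ('b'): new char, reset run to 1
  Position 8 ('a'): new char, reset run to 1
  Position 9 ('a'): continues run of 'a', length=2
Longest run: 'c' with length 2

2


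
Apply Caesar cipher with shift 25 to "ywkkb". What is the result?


Caesar cipher: shift "ywkkb" by 25
  'y' (pos 24) + 25 = pos 23 = 'x'
  'w' (pos 22) + 25 = pos 21 = 'v'
  'k' (pos 10) + 25 = pos 9 = 'j'
  'k' (pos 10) + 25 = pos 9 = 'j'
  'b' (pos 1) + 25 = pos 0 = 'a'
Result: xvjja

xvjja


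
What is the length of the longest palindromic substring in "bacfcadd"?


Input: "bacfcadd"
Checking substrings for palindromes:
  [1:6] "acfca" (len 5) => palindrome
  [2:5] "cfc" (len 3) => palindrome
  [6:8] "dd" (len 2) => palindrome
Longest palindromic substring: "acfca" with length 5

5


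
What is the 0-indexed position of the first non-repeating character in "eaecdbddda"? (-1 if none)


Input: eaecdbddda
Character frequencies:
  'a': 2
  'b': 1
  'c': 1
  'd': 4
  'e': 2
Scanning left to right for freq == 1:
  Position 0 ('e'): freq=2, skip
  Position 1 ('a'): freq=2, skip
  Position 2 ('e'): freq=2, skip
  Position 3 ('c'): unique! => answer = 3

3


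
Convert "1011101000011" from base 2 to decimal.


Input: "1011101000011" in base 2
Positional expansion:
  Digit '1' (value 1) x 2^12 = 4096
  Digit '0' (value 0) x 2^11 = 0
  Digit '1' (value 1) x 2^10 = 1024
  Digit '1' (value 1) x 2^9 = 512
  Digit '1' (value 1) x 2^8 = 256
  Digit '0' (value 0) x 2^7 = 0
  Digit '1' (value 1) x 2^6 = 64
  Digit '0' (value 0) x 2^5 = 0
  Digit '0' (value 0) x 2^4 = 0
  Digit '0' (value 0) x 2^3 = 0
  Digit '0' (value 0) x 2^2 = 0
  Digit '1' (value 1) x 2^1 = 2
  Digit '1' (value 1) x 2^0 = 1
Sum = 5955

5955


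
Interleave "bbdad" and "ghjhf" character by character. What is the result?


Interleaving "bbdad" and "ghjhf":
  Position 0: 'b' from first, 'g' from second => "bg"
  Position 1: 'b' from first, 'h' from second => "bh"
  Position 2: 'd' from first, 'j' from second => "dj"
  Position 3: 'a' from first, 'h' from second => "ah"
  Position 4: 'd' from first, 'f' from second => "df"
Result: bgbhdjahdf

bgbhdjahdf


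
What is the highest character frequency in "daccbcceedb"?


Input: daccbcceedb
Character counts:
  'a': 1
  'b': 2
  'c': 4
  'd': 2
  'e': 2
Maximum frequency: 4

4


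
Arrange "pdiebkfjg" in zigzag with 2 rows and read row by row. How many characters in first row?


Zigzag "pdiebkfjg" into 2 rows:
Placing characters:
  'p' => row 0
  'd' => row 1
  'i' => row 0
  'e' => row 1
  'b' => row 0
  'k' => row 1
  'f' => row 0
  'j' => row 1
  'g' => row 0
Rows:
  Row 0: "pibfg"
  Row 1: "dekj"
First row length: 5

5


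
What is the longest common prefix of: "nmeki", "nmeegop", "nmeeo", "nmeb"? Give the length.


Words: nmeki, nmeegop, nmeeo, nmeb
  Position 0: all 'n' => match
  Position 1: all 'm' => match
  Position 2: all 'e' => match
  Position 3: ('k', 'e', 'e', 'b') => mismatch, stop
LCP = "nme" (length 3)

3


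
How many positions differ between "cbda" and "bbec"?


Comparing "cbda" and "bbec" position by position:
  Position 0: 'c' vs 'b' => DIFFER
  Position 1: 'b' vs 'b' => same
  Position 2: 'd' vs 'e' => DIFFER
  Position 3: 'a' vs 'c' => DIFFER
Positions that differ: 3

3


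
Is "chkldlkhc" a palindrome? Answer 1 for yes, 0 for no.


Input: chkldlkhc
Reversed: chkldlkhc
  Compare pos 0 ('c') with pos 8 ('c'): match
  Compare pos 1 ('h') with pos 7 ('h'): match
  Compare pos 2 ('k') with pos 6 ('k'): match
  Compare pos 3 ('l') with pos 5 ('l'): match
Result: palindrome

1


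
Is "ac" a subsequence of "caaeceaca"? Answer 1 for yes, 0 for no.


Check if "ac" is a subsequence of "caaeceaca"
Greedy scan:
  Position 0 ('c'): no match needed
  Position 1 ('a'): matches sub[0] = 'a'
  Position 2 ('a'): no match needed
  Position 3 ('e'): no match needed
  Position 4 ('c'): matches sub[1] = 'c'
  Position 5 ('e'): no match needed
  Position 6 ('a'): no match needed
  Position 7 ('c'): no match needed
  Position 8 ('a'): no match needed
All 2 characters matched => is a subsequence

1


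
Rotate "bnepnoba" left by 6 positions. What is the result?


Input: "bnepnoba", rotate left by 6
First 6 characters: "bnepno"
Remaining characters: "ba"
Concatenate remaining + first: "ba" + "bnepno" = "babnepno"

babnepno


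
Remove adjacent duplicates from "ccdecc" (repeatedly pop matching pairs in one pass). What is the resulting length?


Input: ccdecc
Stack-based adjacent duplicate removal:
  Read 'c': push. Stack: c
  Read 'c': matches stack top 'c' => pop. Stack: (empty)
  Read 'd': push. Stack: d
  Read 'e': push. Stack: de
  Read 'c': push. Stack: dec
  Read 'c': matches stack top 'c' => pop. Stack: de
Final stack: "de" (length 2)

2


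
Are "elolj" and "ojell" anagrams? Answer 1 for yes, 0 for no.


Strings: "elolj", "ojell"
Sorted first:  ejllo
Sorted second: ejllo
Sorted forms match => anagrams

1


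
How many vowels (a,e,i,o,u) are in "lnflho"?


Input: lnflho
Checking each character:
  'l' at position 0: consonant
  'n' at position 1: consonant
  'f' at position 2: consonant
  'l' at position 3: consonant
  'h' at position 4: consonant
  'o' at position 5: vowel (running total: 1)
Total vowels: 1

1


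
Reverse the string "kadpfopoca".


Input: kadpfopoca
Reading characters right to left:
  Position 9: 'a'
  Position 8: 'c'
  Position 7: 'o'
  Position 6: 'p'
  Position 5: 'o'
  Position 4: 'f'
  Position 3: 'p'
  Position 2: 'd'
  Position 1: 'a'
  Position 0: 'k'
Reversed: acopofpdak

acopofpdak


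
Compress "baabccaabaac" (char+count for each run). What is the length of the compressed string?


Input: baabccaabaac
Runs:
  'b' x 1 => "b1"
  'a' x 2 => "a2"
  'b' x 1 => "b1"
  'c' x 2 => "c2"
  'a' x 2 => "a2"
  'b' x 1 => "b1"
  'a' x 2 => "a2"
  'c' x 1 => "c1"
Compressed: "b1a2b1c2a2b1a2c1"
Compressed length: 16

16


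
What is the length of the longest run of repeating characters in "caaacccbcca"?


Input: "caaacccbcca"
Scanning for longest run:
  Position 1 ('a'): new char, reset run to 1
  Position 2 ('a'): continues run of 'a', length=2
  Position 3 ('a'): continues run of 'a', length=3
  Position 4 ('c'): new char, reset run to 1
  Position 5 ('c'): continues run of 'c', length=2
  Position 6 ('c'): continues run of 'c', length=3
  Position 7 ('b'): new char, reset run to 1
  Position 8 ('c'): new char, reset run to 1
  Position 9 ('c'): continues run of 'c', length=2
  Position 10 ('a'): new char, reset run to 1
Longest run: 'a' with length 3

3


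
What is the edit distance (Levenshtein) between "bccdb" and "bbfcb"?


Computing edit distance: "bccdb" -> "bbfcb"
DP table:
           b    b    f    c    b
      0    1    2    3    4    5
  b   1    0    1    2    3    4
  c   2    1    1    2    2    3
  c   3    2    2    2    2    3
  d   4    3    3    3    3    3
  b   5    4    3    4    4    3
Edit distance = dp[5][5] = 3

3


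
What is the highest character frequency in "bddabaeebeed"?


Input: bddabaeebeed
Character counts:
  'a': 2
  'b': 3
  'd': 3
  'e': 4
Maximum frequency: 4

4


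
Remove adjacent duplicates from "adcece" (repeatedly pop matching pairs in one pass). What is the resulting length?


Input: adcece
Stack-based adjacent duplicate removal:
  Read 'a': push. Stack: a
  Read 'd': push. Stack: ad
  Read 'c': push. Stack: adc
  Read 'e': push. Stack: adce
  Read 'c': push. Stack: adcec
  Read 'e': push. Stack: adcece
Final stack: "adcece" (length 6)

6


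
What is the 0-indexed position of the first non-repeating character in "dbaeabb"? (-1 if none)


Input: dbaeabb
Character frequencies:
  'a': 2
  'b': 3
  'd': 1
  'e': 1
Scanning left to right for freq == 1:
  Position 0 ('d'): unique! => answer = 0

0


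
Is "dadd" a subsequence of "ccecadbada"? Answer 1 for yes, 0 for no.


Check if "dadd" is a subsequence of "ccecadbada"
Greedy scan:
  Position 0 ('c'): no match needed
  Position 1 ('c'): no match needed
  Position 2 ('e'): no match needed
  Position 3 ('c'): no match needed
  Position 4 ('a'): no match needed
  Position 5 ('d'): matches sub[0] = 'd'
  Position 6 ('b'): no match needed
  Position 7 ('a'): matches sub[1] = 'a'
  Position 8 ('d'): matches sub[2] = 'd'
  Position 9 ('a'): no match needed
Only matched 3/4 characters => not a subsequence

0


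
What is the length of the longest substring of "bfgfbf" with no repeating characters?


Input: "bfgfbf"
Sliding window (track last position of each char):
  Position 0 ('b'): window [0,0] length 1 -- new best
  Position 1 ('f'): window [0,1] length 2 -- new best
  Position 2 ('g'): window [0,2] length 3 -- new best
  Position 3 ('f'): repeat (last at 1), move window start to 2
  Position 3 ('f'): window [2,3] length 2
  Position 4 ('b'): window [2,4] length 3
  Position 5 ('f'): repeat (last at 3), move window start to 4
  Position 5 ('f'): window [4,5] length 2
Longest substring with no repeats: "bfg" with length 3

3


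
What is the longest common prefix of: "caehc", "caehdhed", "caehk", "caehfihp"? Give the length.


Words: caehc, caehdhed, caehk, caehfihp
  Position 0: all 'c' => match
  Position 1: all 'a' => match
  Position 2: all 'e' => match
  Position 3: all 'h' => match
  Position 4: ('c', 'd', 'k', 'f') => mismatch, stop
LCP = "caeh" (length 4)

4


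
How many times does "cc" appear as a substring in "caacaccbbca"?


Searching for "cc" in "caacaccbbca"
Scanning each position:
  Position 0: "ca" => no
  Position 1: "aa" => no
  Position 2: "ac" => no
  Position 3: "ca" => no
  Position 4: "ac" => no
  Position 5: "cc" => MATCH
  Position 6: "cb" => no
  Position 7: "bb" => no
  Position 8: "bc" => no
  Position 9: "ca" => no
Total occurrences: 1

1


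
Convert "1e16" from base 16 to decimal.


Input: "1e16" in base 16
Positional expansion:
  Digit '1' (value 1) x 16^3 = 4096
  Digit 'e' (value 14) x 16^2 = 3584
  Digit '1' (value 1) x 16^1 = 16
  Digit '6' (value 6) x 16^0 = 6
Sum = 7702

7702


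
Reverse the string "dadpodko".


Input: dadpodko
Reading characters right to left:
  Position 7: 'o'
  Position 6: 'k'
  Position 5: 'd'
  Position 4: 'o'
  Position 3: 'p'
  Position 2: 'd'
  Position 1: 'a'
  Position 0: 'd'
Reversed: okdopdad

okdopdad


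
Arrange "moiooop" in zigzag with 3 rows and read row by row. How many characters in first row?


Zigzag "moiooop" into 3 rows:
Placing characters:
  'm' => row 0
  'o' => row 1
  'i' => row 2
  'o' => row 1
  'o' => row 0
  'o' => row 1
  'p' => row 2
Rows:
  Row 0: "mo"
  Row 1: "ooo"
  Row 2: "ip"
First row length: 2

2


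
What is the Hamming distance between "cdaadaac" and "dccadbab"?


Comparing "cdaadaac" and "dccadbab" position by position:
  Position 0: 'c' vs 'd' => differ
  Position 1: 'd' vs 'c' => differ
  Position 2: 'a' vs 'c' => differ
  Position 3: 'a' vs 'a' => same
  Position 4: 'd' vs 'd' => same
  Position 5: 'a' vs 'b' => differ
  Position 6: 'a' vs 'a' => same
  Position 7: 'c' vs 'b' => differ
Total differences (Hamming distance): 5

5


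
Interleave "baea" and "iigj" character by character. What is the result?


Interleaving "baea" and "iigj":
  Position 0: 'b' from first, 'i' from second => "bi"
  Position 1: 'a' from first, 'i' from second => "ai"
  Position 2: 'e' from first, 'g' from second => "eg"
  Position 3: 'a' from first, 'j' from second => "aj"
Result: biaiegaj

biaiegaj


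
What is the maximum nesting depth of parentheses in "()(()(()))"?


Input: "()(()(()))"
Tracking depth:
  Position 0 '(': depth becomes 1
  Position 1 ')': depth becomes 0
  Position 2 '(': depth becomes 1
  Position 3 '(': depth becomes 2
  Position 4 ')': depth becomes 1
  Position 5 '(': depth becomes 2
  Position 6 '(': depth becomes 3
  Position 7 ')': depth becomes 2
  Position 8 ')': depth becomes 1
  Position 9 ')': depth becomes 0
Maximum depth reached: 3

3


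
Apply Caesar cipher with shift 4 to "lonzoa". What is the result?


Caesar cipher: shift "lonzoa" by 4
  'l' (pos 11) + 4 = pos 15 = 'p'
  'o' (pos 14) + 4 = pos 18 = 's'
  'n' (pos 13) + 4 = pos 17 = 'r'
  'z' (pos 25) + 4 = pos 3 = 'd'
  'o' (pos 14) + 4 = pos 18 = 's'
  'a' (pos 0) + 4 = pos 4 = 'e'
Result: psrdse

psrdse


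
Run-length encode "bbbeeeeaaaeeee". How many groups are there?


Input: bbbeeeeaaaeeee
Scanning for consecutive runs:
  Group 1: 'b' x 3 (positions 0-2)
  Group 2: 'e' x 4 (positions 3-6)
  Group 3: 'a' x 3 (positions 7-9)
  Group 4: 'e' x 4 (positions 10-13)
Total groups: 4

4


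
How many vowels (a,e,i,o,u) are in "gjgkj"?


Input: gjgkj
Checking each character:
  'g' at position 0: consonant
  'j' at position 1: consonant
  'g' at position 2: consonant
  'k' at position 3: consonant
  'j' at position 4: consonant
Total vowels: 0

0


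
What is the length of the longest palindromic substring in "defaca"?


Input: "defaca"
Checking substrings for palindromes:
  [3:6] "aca" (len 3) => palindrome
Longest palindromic substring: "aca" with length 3

3


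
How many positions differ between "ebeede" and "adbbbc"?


Comparing "ebeede" and "adbbbc" position by position:
  Position 0: 'e' vs 'a' => DIFFER
  Position 1: 'b' vs 'd' => DIFFER
  Position 2: 'e' vs 'b' => DIFFER
  Position 3: 'e' vs 'b' => DIFFER
  Position 4: 'd' vs 'b' => DIFFER
  Position 5: 'e' vs 'c' => DIFFER
Positions that differ: 6

6


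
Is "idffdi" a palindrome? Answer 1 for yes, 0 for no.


Input: idffdi
Reversed: idffdi
  Compare pos 0 ('i') with pos 5 ('i'): match
  Compare pos 1 ('d') with pos 4 ('d'): match
  Compare pos 2 ('f') with pos 3 ('f'): match
Result: palindrome

1


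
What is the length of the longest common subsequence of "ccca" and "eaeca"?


LCS of "ccca" and "eaeca"
DP table:
           e    a    e    c    a
      0    0    0    0    0    0
  c   0    0    0    0    1    1
  c   0    0    0    0    1    1
  c   0    0    0    0    1    1
  a   0    0    1    1    1    2
LCS length = dp[4][5] = 2

2


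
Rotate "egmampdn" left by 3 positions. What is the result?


Input: "egmampdn", rotate left by 3
First 3 characters: "egm"
Remaining characters: "ampdn"
Concatenate remaining + first: "ampdn" + "egm" = "ampdnegm"

ampdnegm


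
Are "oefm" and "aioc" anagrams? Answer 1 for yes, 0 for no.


Strings: "oefm", "aioc"
Sorted first:  efmo
Sorted second: acio
Differ at position 0: 'e' vs 'a' => not anagrams

0


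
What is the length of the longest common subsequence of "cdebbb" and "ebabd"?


LCS of "cdebbb" and "ebabd"
DP table:
           e    b    a    b    d
      0    0    0    0    0    0
  c   0    0    0    0    0    0
  d   0    0    0    0    0    1
  e   0    1    1    1    1    1
  b   0    1    2    2    2    2
  b   0    1    2    2    3    3
  b   0    1    2    2    3    3
LCS length = dp[6][5] = 3

3


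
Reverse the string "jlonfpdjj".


Input: jlonfpdjj
Reading characters right to left:
  Position 8: 'j'
  Position 7: 'j'
  Position 6: 'd'
  Position 5: 'p'
  Position 4: 'f'
  Position 3: 'n'
  Position 2: 'o'
  Position 1: 'l'
  Position 0: 'j'
Reversed: jjdpfnolj

jjdpfnolj


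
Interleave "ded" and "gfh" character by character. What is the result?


Interleaving "ded" and "gfh":
  Position 0: 'd' from first, 'g' from second => "dg"
  Position 1: 'e' from first, 'f' from second => "ef"
  Position 2: 'd' from first, 'h' from second => "dh"
Result: dgefdh

dgefdh


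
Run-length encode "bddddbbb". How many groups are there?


Input: bddddbbb
Scanning for consecutive runs:
  Group 1: 'b' x 1 (positions 0-0)
  Group 2: 'd' x 4 (positions 1-4)
  Group 3: 'b' x 3 (positions 5-7)
Total groups: 3

3


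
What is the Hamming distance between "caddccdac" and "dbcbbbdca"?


Comparing "caddccdac" and "dbcbbbdca" position by position:
  Position 0: 'c' vs 'd' => differ
  Position 1: 'a' vs 'b' => differ
  Position 2: 'd' vs 'c' => differ
  Position 3: 'd' vs 'b' => differ
  Position 4: 'c' vs 'b' => differ
  Position 5: 'c' vs 'b' => differ
  Position 6: 'd' vs 'd' => same
  Position 7: 'a' vs 'c' => differ
  Position 8: 'c' vs 'a' => differ
Total differences (Hamming distance): 8

8


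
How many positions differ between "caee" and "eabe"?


Comparing "caee" and "eabe" position by position:
  Position 0: 'c' vs 'e' => DIFFER
  Position 1: 'a' vs 'a' => same
  Position 2: 'e' vs 'b' => DIFFER
  Position 3: 'e' vs 'e' => same
Positions that differ: 2

2


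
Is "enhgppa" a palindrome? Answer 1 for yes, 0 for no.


Input: enhgppa
Reversed: appghne
  Compare pos 0 ('e') with pos 6 ('a'): MISMATCH
  Compare pos 1 ('n') with pos 5 ('p'): MISMATCH
  Compare pos 2 ('h') with pos 4 ('p'): MISMATCH
Result: not a palindrome

0


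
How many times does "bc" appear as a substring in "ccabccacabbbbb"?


Searching for "bc" in "ccabccacabbbbb"
Scanning each position:
  Position 0: "cc" => no
  Position 1: "ca" => no
  Position 2: "ab" => no
  Position 3: "bc" => MATCH
  Position 4: "cc" => no
  Position 5: "ca" => no
  Position 6: "ac" => no
  Position 7: "ca" => no
  Position 8: "ab" => no
  Position 9: "bb" => no
  Position 10: "bb" => no
  Position 11: "bb" => no
  Position 12: "bb" => no
Total occurrences: 1

1


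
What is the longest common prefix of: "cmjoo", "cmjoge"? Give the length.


Words: cmjoo, cmjoge
  Position 0: all 'c' => match
  Position 1: all 'm' => match
  Position 2: all 'j' => match
  Position 3: all 'o' => match
  Position 4: ('o', 'g') => mismatch, stop
LCP = "cmjo" (length 4)

4


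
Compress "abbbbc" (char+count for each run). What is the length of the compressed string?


Input: abbbbc
Runs:
  'a' x 1 => "a1"
  'b' x 4 => "b4"
  'c' x 1 => "c1"
Compressed: "a1b4c1"
Compressed length: 6

6


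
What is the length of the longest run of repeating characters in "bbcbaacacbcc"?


Input: "bbcbaacacbcc"
Scanning for longest run:
  Position 1 ('b'): continues run of 'b', length=2
  Position 2 ('c'): new char, reset run to 1
  Position 3 ('b'): new char, reset run to 1
  Position 4 ('a'): new char, reset run to 1
  Position 5 ('a'): continues run of 'a', length=2
  Position 6 ('c'): new char, reset run to 1
  Position 7 ('a'): new char, reset run to 1
  Position 8 ('c'): new char, reset run to 1
  Position 9 ('b'): new char, reset run to 1
  Position 10 ('c'): new char, reset run to 1
  Position 11 ('c'): continues run of 'c', length=2
Longest run: 'b' with length 2

2


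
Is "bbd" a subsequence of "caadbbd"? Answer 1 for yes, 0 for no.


Check if "bbd" is a subsequence of "caadbbd"
Greedy scan:
  Position 0 ('c'): no match needed
  Position 1 ('a'): no match needed
  Position 2 ('a'): no match needed
  Position 3 ('d'): no match needed
  Position 4 ('b'): matches sub[0] = 'b'
  Position 5 ('b'): matches sub[1] = 'b'
  Position 6 ('d'): matches sub[2] = 'd'
All 3 characters matched => is a subsequence

1


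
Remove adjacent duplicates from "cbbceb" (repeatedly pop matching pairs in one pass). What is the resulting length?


Input: cbbceb
Stack-based adjacent duplicate removal:
  Read 'c': push. Stack: c
  Read 'b': push. Stack: cb
  Read 'b': matches stack top 'b' => pop. Stack: c
  Read 'c': matches stack top 'c' => pop. Stack: (empty)
  Read 'e': push. Stack: e
  Read 'b': push. Stack: eb
Final stack: "eb" (length 2)

2


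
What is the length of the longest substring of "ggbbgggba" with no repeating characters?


Input: "ggbbgggba"
Sliding window (track last position of each char):
  Position 0 ('g'): window [0,0] length 1 -- new best
  Position 1 ('g'): repeat (last at 0), move window start to 1
  Position 1 ('g'): window [1,1] length 1
  Position 2 ('b'): window [1,2] length 2 -- new best
  Position 3 ('b'): repeat (last at 2), move window start to 3
  Position 3 ('b'): window [3,3] length 1
  Position 4 ('g'): window [3,4] length 2
  Position 5 ('g'): repeat (last at 4), move window start to 5
  Position 5 ('g'): window [5,5] length 1
  Position 6 ('g'): repeat (last at 5), move window start to 6
  Position 6 ('g'): window [6,6] length 1
  Position 7 ('b'): window [6,7] length 2
  Position 8 ('a'): window [6,8] length 3 -- new best
Longest substring with no repeats: "gba" with length 3

3
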